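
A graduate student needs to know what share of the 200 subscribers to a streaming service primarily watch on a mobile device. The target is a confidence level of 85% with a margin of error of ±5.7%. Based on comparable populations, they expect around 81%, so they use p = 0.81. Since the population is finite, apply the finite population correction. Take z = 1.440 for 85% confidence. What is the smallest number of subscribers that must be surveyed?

67

Unadjusted: n₀ = 1.440² × 0.81 × 0.19 / 0.057² ≈ 98.22, so n₀ = 99.
Finite population correction with N = 200: n = n₀ / (1 + (n₀−1)/N) = 99 / (1 + 98/200) = 99 / 1.4900 ≈ 66.44.
Rounding up, n = 67.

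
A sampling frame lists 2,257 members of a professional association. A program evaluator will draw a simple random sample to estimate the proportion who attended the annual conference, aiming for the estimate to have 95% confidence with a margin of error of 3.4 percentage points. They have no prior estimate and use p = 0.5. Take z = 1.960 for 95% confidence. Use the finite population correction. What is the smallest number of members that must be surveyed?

608

Unadjusted: n₀ = 1.960² × 0.50 × 0.50 / 0.034² ≈ 830.80, so n₀ = 831.
Finite population correction with N = 2,257: n = n₀ / (1 + (n₀−1)/N) = 831 / (1 + 830/2257) = 831 / 1.3677 ≈ 607.57.
Rounding up, n = 608.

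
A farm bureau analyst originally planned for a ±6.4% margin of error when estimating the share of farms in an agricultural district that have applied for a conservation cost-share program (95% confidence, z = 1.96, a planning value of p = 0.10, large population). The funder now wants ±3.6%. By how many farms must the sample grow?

182

At ±6.4%: n = 1.96² × 0.0900 / 0.064² ≈ 84.41 → 85.
At ±3.6%: n = 1.96² × 0.0900 / 0.036² ≈ 266.78 → 267.
Additional respondents: 267 − 85 = 182.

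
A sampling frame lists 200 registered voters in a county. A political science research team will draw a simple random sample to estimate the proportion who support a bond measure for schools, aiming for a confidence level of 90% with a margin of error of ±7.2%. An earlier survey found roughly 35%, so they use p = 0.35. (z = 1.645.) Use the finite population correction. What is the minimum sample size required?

75

Unadjusted: n₀ = 1.645² × 0.35 × 0.65 / 0.072² ≈ 118.75, so n₀ = 119.
Finite population correction with N = 200: n = n₀ / (1 + (n₀−1)/N) = 119 / (1 + 118/200) = 119 / 1.5900 ≈ 74.84.
Rounding up, n = 75.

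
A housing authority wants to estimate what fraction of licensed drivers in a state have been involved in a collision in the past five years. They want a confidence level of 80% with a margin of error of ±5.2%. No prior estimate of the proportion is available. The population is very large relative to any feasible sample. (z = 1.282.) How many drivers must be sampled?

With no prior estimate, use p = 0.5, giving p(1−p) = 0.25.
n = z²·p(1−p)/E² = 1.282² × 0.2500 / 0.052² = 1.6435 × 0.2500 / 0.002704 ≈ 151.95.
Rounding up gives n = 152.

152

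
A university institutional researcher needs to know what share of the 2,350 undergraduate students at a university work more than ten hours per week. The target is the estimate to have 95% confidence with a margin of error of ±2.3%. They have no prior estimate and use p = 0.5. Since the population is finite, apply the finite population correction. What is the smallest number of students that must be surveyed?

For 95% confidence, z = 1.96.
Unadjusted: n₀ = 1.96² × 0.50 × 0.50 / 0.023² ≈ 1815.50, so n₀ = 1816.
Finite population correction with N = 2,350: n = n₀ / (1 + (n₀−1)/N) = 1816 / (1 + 1815/2350) = 1816 / 1.7723 ≈ 1024.63.
Rounding up, n = 1025.

1025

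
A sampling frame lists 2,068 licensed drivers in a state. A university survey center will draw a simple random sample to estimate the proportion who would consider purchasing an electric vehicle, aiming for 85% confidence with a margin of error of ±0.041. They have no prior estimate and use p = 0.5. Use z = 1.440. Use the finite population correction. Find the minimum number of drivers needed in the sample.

269

Unadjusted: n₀ = 1.440² × 0.50 × 0.50 / 0.041² ≈ 308.39, so n₀ = 309.
Finite population correction with N = 2,068: n = n₀ / (1 + (n₀−1)/N) = 309 / (1 + 308/2068) = 309 / 1.1489 ≈ 268.94.
Rounding up, n = 269.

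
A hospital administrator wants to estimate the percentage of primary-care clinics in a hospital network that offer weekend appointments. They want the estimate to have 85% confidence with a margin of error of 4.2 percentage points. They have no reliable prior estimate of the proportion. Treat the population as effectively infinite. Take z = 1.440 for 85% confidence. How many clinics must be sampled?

294

With no prior estimate, use p = 0.5, giving p(1−p) = 0.25.
n = z²·p(1−p)/E² = 1.440² × 0.2500 / 0.042² = 2.0736 × 0.2500 / 0.001764 ≈ 293.88.
Rounding up gives n = 294.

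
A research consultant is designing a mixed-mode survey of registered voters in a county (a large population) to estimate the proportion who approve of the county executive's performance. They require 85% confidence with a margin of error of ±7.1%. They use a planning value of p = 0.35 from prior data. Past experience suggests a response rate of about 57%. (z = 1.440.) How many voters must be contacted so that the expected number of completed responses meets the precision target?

165

Completed interviews needed: n₀ = 1.440² × 0.2275 / 0.071² ≈ 93.58 → 94.
At a 57% response rate, contacts needed = 94 / 0.57 ≈ 164.91 → 165.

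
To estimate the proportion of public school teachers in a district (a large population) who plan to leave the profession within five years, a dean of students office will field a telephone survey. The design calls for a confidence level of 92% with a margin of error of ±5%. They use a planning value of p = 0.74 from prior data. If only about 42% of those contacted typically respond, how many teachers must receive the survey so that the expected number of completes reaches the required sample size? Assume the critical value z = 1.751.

562

Completed interviews needed: n₀ = 1.751² × 0.1924 / 0.050² ≈ 235.96 → 236.
At a 42% response rate, contacts needed = 236 / 0.42 ≈ 561.90 → 562.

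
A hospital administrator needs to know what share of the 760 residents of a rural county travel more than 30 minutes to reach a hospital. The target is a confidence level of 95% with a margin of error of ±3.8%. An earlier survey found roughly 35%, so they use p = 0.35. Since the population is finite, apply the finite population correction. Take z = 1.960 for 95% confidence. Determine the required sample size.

Unadjusted: n₀ = 1.960² × 0.35 × 0.65 / 0.038² ≈ 605.24, so n₀ = 606.
Finite population correction with N = 760: n = n₀ / (1 + (n₀−1)/N) = 606 / (1 + 605/760) = 606 / 1.7961 ≈ 337.41.
Rounding up, n = 338.

338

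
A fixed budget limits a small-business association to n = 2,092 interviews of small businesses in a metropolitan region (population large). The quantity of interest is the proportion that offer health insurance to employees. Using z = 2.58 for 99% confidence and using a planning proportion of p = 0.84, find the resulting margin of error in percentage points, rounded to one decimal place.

2.1

SE(p̂) = √[p(1−p)/n] = √[0.1344/2092] = 0.00802.
E = z × SE = 2.58 × 0.00802 = 0.02068, or 2.1 percentage points.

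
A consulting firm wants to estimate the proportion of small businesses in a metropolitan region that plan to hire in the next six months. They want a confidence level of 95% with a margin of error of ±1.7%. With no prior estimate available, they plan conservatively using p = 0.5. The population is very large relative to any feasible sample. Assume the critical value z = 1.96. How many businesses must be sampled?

3324

With p = 0.5, p(1−p) = 0.25.
n = z²·p(1−p)/E² = 1.96² × 0.2500 / 0.017² = 3.8416 × 0.2500 / 0.000289 ≈ 3323.18.
Rounding up gives n = 3324.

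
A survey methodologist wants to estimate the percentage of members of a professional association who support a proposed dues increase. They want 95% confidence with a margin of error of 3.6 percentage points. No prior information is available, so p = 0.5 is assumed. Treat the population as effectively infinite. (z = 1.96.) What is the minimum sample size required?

With p = 0.5, p(1−p) = 0.25.
n = z²·p(1−p)/E² = 1.96² × 0.2500 / 0.036² = 3.8416 × 0.2500 / 0.001296 ≈ 741.05.
Rounding up gives n = 742.

742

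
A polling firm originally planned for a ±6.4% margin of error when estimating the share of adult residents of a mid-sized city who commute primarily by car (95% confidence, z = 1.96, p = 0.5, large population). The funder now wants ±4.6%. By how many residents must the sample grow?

At ±6.4%: n = 1.96² × 0.2500 / 0.064² ≈ 234.47 → 235.
At ±4.6%: n = 1.96² × 0.2500 / 0.046² ≈ 453.88 → 454.
Additional respondents: 454 − 235 = 219.

219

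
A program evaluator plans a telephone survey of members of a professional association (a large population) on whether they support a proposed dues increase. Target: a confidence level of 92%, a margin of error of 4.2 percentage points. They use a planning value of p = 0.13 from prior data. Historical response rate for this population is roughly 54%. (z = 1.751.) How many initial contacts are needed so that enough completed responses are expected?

365

Completed interviews needed: n₀ = 1.751² × 0.1131 / 0.042² ≈ 196.58 → 197.
At a 54% response rate, contacts needed = 197 / 0.54 ≈ 364.81 → 365.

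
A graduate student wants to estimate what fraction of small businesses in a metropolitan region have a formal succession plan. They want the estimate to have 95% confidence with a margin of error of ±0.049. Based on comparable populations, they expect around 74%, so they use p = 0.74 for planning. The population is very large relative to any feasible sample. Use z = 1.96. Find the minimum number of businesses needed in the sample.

308

With p = 0.74, p(1−p) = 0.1924.
n = z²·p(1−p)/E² = 1.96² × 0.1924 / 0.049² = 3.8416 × 0.1924 / 0.002401 ≈ 307.84.
Rounding up gives n = 308.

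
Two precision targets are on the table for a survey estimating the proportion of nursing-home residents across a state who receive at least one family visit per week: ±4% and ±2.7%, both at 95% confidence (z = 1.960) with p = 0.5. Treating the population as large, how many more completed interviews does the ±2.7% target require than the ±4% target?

717

At ±4%: n = 1.960² × 0.2500 / 0.040² ≈ 600.25 → 601.
At ±2.7%: n = 1.960² × 0.2500 / 0.027² ≈ 1317.42 → 1318.
Additional respondents: 1318 − 601 = 717.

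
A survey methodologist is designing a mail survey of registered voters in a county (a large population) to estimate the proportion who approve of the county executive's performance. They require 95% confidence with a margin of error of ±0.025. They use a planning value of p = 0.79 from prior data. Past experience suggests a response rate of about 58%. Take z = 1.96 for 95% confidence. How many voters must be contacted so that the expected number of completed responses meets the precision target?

1759

Completed interviews needed: n₀ = 1.96² × 0.1659 / 0.025² ≈ 1019.71 → 1020.
At a 58% response rate, contacts needed = 1020 / 0.58 ≈ 1758.62 → 1759.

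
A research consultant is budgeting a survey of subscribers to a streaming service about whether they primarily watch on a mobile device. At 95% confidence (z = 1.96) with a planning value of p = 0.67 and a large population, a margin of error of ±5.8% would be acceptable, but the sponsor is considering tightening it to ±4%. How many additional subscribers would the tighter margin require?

278

At ±5.8%: n = 1.96² × 0.2211 / 0.058² ≈ 252.49 → 253.
At ±4%: n = 1.96² × 0.2211 / 0.040² ≈ 530.86 → 531.
Additional respondents: 531 − 253 = 278.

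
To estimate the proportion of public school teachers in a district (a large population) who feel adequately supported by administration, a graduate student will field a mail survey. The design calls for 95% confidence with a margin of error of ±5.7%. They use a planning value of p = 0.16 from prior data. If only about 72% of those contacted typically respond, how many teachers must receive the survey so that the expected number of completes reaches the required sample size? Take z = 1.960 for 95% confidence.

Completed interviews needed: n₀ = 1.960² × 0.1344 / 0.057² ≈ 158.91 → 159.
At a 72% response rate, contacts needed = 159 / 0.72 ≈ 220.83 → 221.

221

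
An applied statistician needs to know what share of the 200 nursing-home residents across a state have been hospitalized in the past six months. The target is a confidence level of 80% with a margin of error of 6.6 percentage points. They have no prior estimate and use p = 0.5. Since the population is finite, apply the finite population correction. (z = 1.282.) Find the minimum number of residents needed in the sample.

65

Unadjusted: n₀ = 1.282² × 0.50 × 0.50 / 0.066² ≈ 94.33, so n₀ = 95.
Finite population correction with N = 200: n = n₀ / (1 + (n₀−1)/N) = 95 / (1 + 94/200) = 95 / 1.4700 ≈ 64.63.
Rounding up, n = 65.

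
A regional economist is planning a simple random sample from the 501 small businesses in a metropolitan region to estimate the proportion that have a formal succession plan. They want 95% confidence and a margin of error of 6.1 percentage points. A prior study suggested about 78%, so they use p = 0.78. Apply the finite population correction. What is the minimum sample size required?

132

For 95% confidence, z = 1.960.
Unadjusted: n₀ = 1.960² × 0.78 × 0.22 / 0.061² ≈ 177.16, so n₀ = 178.
Finite population correction with N = 501: n = n₀ / (1 + (n₀−1)/N) = 178 / (1 + 177/501) = 178 / 1.3533 ≈ 131.53.
Rounding up, n = 132.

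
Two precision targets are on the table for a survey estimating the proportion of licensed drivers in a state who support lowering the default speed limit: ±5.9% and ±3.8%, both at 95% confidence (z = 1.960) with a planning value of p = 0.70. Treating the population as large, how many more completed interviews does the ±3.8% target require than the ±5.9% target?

At ±5.9%: n = 1.960² × 0.2100 / 0.059² ≈ 231.75 → 232.
At ±3.8%: n = 1.960² × 0.2100 / 0.038² ≈ 558.68 → 559.
Additional respondents: 559 − 232 = 327.

327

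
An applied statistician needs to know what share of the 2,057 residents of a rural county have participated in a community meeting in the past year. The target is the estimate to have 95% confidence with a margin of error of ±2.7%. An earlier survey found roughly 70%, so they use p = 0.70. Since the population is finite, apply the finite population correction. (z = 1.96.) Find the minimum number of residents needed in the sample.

720

Unadjusted: n₀ = 1.96² × 0.70 × 0.30 / 0.027² ≈ 1106.63, so n₀ = 1107.
Finite population correction with N = 2,057: n = n₀ / (1 + (n₀−1)/N) = 1107 / (1 + 1106/2057) = 1107 / 1.5377 ≈ 719.92.
Rounding up, n = 720.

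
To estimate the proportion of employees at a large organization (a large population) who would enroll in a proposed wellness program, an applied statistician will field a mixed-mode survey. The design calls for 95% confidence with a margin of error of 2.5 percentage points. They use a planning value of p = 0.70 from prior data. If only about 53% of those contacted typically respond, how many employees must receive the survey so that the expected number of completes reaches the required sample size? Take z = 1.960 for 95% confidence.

2436

Completed interviews needed: n₀ = 1.960² × 0.2100 / 0.025² ≈ 1290.78 → 1291.
At a 53% response rate, contacts needed = 1291 / 0.53 ≈ 2435.85 → 2436.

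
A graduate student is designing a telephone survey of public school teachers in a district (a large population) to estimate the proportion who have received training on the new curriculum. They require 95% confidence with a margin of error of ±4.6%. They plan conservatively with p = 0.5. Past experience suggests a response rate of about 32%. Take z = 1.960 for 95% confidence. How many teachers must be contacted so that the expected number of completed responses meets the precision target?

1419

Completed interviews needed: n₀ = 1.960² × 0.2500 / 0.046² ≈ 453.88 → 454.
At a 32% response rate, contacts needed = 454 / 0.32 ≈ 1418.75 → 1419.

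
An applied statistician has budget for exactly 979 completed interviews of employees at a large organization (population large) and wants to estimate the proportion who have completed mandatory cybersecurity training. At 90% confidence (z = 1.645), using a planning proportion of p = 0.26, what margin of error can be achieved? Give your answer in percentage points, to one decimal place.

SE(p̂) = √[p(1−p)/n] = √[0.1924/979] = 0.01402.
E = z × SE = 1.645 × 0.01402 = 0.02306, or 2.3 percentage points.

2.3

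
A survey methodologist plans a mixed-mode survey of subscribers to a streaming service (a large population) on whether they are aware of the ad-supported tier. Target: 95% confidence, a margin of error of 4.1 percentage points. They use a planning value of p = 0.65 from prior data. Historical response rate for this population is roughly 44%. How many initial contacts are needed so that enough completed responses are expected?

1182

For 95% confidence, z = 1.960.
Completed interviews needed: n₀ = 1.960² × 0.2275 / 0.041² ≈ 519.91 → 520.
At a 44% response rate, contacts needed = 520 / 0.44 ≈ 1181.82 → 1182.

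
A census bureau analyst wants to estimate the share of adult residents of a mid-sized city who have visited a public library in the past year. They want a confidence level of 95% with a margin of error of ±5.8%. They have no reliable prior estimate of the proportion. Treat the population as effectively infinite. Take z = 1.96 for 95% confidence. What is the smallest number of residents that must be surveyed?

286

With no prior estimate, use p = 0.5, giving p(1−p) = 0.25.
n = z²·p(1−p)/E² = 1.96² × 0.2500 / 0.058² = 3.8416 × 0.2500 / 0.003364 ≈ 285.49.
Rounding up gives n = 286.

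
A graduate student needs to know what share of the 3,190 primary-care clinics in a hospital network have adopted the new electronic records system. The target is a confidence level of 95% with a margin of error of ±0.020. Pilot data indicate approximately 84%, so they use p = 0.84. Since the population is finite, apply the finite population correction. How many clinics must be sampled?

920

For 95% confidence, z = 1.960.
Unadjusted: n₀ = 1.960² × 0.84 × 0.16 / 0.020² ≈ 1290.78, so n₀ = 1291.
Finite population correction with N = 3,190: n = n₀ / (1 + (n₀−1)/N) = 1291 / (1 + 1290/3190) = 1291 / 1.4044 ≈ 919.26.
Rounding up, n = 920.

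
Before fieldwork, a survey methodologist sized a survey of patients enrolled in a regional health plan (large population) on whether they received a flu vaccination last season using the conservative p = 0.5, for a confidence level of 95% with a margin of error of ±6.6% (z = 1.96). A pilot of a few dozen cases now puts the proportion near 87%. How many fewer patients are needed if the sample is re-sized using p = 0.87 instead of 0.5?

Conservative (p = 0.5): n = 1.96² × 0.25 / 0.066² ≈ 220.48 → 221.
Using p = 0.87: p(1−p) = 0.1131, so n = 1.96² × 0.1131 / 0.066² ≈ 99.74 → 100.
Reduction: 221 − 100 = 121.

121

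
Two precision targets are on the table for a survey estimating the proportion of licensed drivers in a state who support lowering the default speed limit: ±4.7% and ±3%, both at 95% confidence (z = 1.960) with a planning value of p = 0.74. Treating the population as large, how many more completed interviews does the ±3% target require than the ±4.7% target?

487

At ±4.7%: n = 1.960² × 0.1924 / 0.047² ≈ 334.60 → 335.
At ±3%: n = 1.960² × 0.1924 / 0.030² ≈ 821.25 → 822.
Additional respondents: 822 − 335 = 487.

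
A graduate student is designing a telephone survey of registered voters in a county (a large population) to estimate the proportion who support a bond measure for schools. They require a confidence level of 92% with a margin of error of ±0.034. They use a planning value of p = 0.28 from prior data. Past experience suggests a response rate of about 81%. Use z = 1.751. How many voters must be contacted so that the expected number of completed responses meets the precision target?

661

Completed interviews needed: n₀ = 1.751² × 0.2016 / 0.034² ≈ 534.69 → 535.
At an 81% response rate, contacts needed = 535 / 0.81 ≈ 660.49 → 661.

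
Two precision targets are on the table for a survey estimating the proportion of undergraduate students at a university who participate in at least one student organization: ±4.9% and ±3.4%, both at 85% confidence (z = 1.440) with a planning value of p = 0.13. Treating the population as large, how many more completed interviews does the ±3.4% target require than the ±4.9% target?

At ±4.9%: n = 1.440² × 0.1131 / 0.049² ≈ 97.68 → 98.
At ±3.4%: n = 1.440² × 0.1131 / 0.034² ≈ 202.88 → 203.
Additional respondents: 203 − 98 = 105.

105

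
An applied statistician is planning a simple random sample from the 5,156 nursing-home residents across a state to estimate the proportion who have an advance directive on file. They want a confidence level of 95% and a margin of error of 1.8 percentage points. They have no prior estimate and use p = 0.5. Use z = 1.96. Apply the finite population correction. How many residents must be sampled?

Unadjusted: n₀ = 1.96² × 0.50 × 0.50 / 0.018² ≈ 2964.20, so n₀ = 2965.
Finite population correction with N = 5,156: n = n₀ / (1 + (n₀−1)/N) = 2965 / (1 + 2964/5156) = 2965 / 1.5749 ≈ 1882.70.
Rounding up, n = 1883.

1883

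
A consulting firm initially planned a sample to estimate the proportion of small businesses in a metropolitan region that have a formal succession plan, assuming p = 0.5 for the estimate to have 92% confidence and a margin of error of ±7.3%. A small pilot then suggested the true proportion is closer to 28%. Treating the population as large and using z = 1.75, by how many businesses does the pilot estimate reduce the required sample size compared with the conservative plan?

28

Conservative (p = 0.5): n = 1.75² × 0.25 / 0.073² ≈ 143.67 → 144.
Using p = 0.28: p(1−p) = 0.2016, so n = 1.75² × 0.2016 / 0.073² ≈ 115.86 → 116.
Reduction: 144 − 116 = 28.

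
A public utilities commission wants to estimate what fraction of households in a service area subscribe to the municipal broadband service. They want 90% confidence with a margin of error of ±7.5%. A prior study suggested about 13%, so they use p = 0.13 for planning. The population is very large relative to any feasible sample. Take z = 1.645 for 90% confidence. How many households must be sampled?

With p = 0.13, p(1−p) = 0.1131.
n = z²·p(1−p)/E² = 1.645² × 0.1131 / 0.075² = 2.7060 × 0.1131 / 0.005625 ≈ 54.41.
Rounding up gives n = 55.

55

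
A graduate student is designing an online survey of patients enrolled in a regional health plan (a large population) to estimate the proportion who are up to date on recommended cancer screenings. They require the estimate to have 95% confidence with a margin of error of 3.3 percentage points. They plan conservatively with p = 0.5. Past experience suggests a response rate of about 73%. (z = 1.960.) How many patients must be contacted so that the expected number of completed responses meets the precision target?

Completed interviews needed: n₀ = 1.960² × 0.2500 / 0.033² ≈ 881.91 → 882.
At a 73% response rate, contacts needed = 882 / 0.73 ≈ 1208.22 → 1209.

1209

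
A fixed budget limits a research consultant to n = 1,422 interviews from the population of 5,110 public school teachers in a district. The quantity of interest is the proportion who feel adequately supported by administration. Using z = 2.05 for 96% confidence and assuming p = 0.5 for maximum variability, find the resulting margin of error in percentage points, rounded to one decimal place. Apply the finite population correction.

2.3

Finite-population factor: (N−n)/(N−1) = (5110−1422)/(5110−1) = 0.7219.
SE(p̂) = √[p(1−p)/n · (N−n)/(N−1)] = √[0.2500/1422 × 0.7219] = 0.01127.
E = z × SE = 2.05 × 0.01127 = 0.02309 ≈ 2.3 percentage points.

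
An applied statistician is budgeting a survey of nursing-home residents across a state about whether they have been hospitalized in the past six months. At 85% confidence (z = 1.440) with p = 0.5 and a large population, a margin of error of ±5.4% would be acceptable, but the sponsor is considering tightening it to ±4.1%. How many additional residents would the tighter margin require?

At ±5.4%: n = 1.440² × 0.2500 / 0.054² ≈ 177.78 → 178.
At ±4.1%: n = 1.440² × 0.2500 / 0.041² ≈ 308.39 → 309.
Additional respondents: 309 − 178 = 131.

131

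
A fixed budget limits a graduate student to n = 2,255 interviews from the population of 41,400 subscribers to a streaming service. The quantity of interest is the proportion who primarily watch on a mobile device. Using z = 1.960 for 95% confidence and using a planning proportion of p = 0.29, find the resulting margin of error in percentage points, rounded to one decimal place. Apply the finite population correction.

Finite-population factor: (N−n)/(N−1) = (41400−2255)/(41400−1) = 0.9456.
SE(p̂) = √[p(1−p)/n · (N−n)/(N−1)] = √[0.2059/2255 × 0.9456] = 0.00929.
E = z × SE = 1.960 × 0.00929 = 0.01821 ≈ 1.8 percentage points.

1.8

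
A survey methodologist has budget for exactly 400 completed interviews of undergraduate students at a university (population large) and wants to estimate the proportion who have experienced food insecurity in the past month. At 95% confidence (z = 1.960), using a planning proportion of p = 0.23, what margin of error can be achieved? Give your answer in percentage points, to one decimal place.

SE(p̂) = √[p(1−p)/n] = √[0.1771/400] = 0.02104.
E = z × SE = 1.960 × 0.02104 = 0.04124, or 4.1 percentage points.

4.1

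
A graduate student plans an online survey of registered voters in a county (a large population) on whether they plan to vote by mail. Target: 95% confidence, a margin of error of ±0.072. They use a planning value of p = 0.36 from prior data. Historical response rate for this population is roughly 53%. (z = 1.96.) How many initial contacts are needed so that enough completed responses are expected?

323

Completed interviews needed: n₀ = 1.96² × 0.2304 / 0.072² ≈ 170.74 → 171.
At a 53% response rate, contacts needed = 171 / 0.53 ≈ 322.64 → 323.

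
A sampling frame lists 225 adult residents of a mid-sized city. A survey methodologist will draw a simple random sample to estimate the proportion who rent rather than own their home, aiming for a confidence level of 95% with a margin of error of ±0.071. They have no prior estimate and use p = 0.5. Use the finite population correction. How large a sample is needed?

For 95% confidence, z = 1.96.
Unadjusted: n₀ = 1.96² × 0.50 × 0.50 / 0.071² ≈ 190.52, so n₀ = 191.
Finite population correction with N = 225: n = n₀ / (1 + (n₀−1)/N) = 191 / (1 + 190/225) = 191 / 1.8444 ≈ 103.55.
Rounding up, n = 104.

104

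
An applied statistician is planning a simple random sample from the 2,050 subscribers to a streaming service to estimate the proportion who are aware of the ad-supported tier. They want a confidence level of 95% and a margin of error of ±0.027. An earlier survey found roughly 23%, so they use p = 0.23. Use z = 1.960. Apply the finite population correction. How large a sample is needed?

Unadjusted: n₀ = 1.960² × 0.23 × 0.77 / 0.027² ≈ 933.26, so n₀ = 934.
Finite population correction with N = 2,050: n = n₀ / (1 + (n₀−1)/N) = 934 / (1 + 933/2050) = 934 / 1.4551 ≈ 641.87.
Rounding up, n = 642.

642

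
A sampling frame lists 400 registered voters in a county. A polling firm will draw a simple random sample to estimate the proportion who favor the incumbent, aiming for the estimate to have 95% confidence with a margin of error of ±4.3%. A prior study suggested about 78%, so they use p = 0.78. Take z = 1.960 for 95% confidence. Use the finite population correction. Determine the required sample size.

Unadjusted: n₀ = 1.960² × 0.78 × 0.22 / 0.043² ≈ 356.53, so n₀ = 357.
Finite population correction with N = 400: n = n₀ / (1 + (n₀−1)/N) = 357 / (1 + 356/400) = 357 / 1.8900 ≈ 188.89.
Rounding up, n = 189.

189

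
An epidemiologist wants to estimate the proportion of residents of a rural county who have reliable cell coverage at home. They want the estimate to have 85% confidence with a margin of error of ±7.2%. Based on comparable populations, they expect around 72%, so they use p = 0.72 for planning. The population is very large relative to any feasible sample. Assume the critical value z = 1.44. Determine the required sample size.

With p = 0.72, p(1−p) = 0.2016.
n = z²·p(1−p)/E² = 1.44² × 0.2016 / 0.072² = 2.0736 × 0.2016 / 0.005184 ≈ 80.64.
Rounding up gives n = 81.

81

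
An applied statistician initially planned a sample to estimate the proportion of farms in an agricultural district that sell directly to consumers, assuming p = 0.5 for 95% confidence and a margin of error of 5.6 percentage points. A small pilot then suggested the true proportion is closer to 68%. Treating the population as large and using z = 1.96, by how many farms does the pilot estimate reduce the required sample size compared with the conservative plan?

40

Conservative (p = 0.5): n = 1.96² × 0.25 / 0.056² ≈ 306.25 → 307.
Using p = 0.68: p(1−p) = 0.2176, so n = 1.96² × 0.2176 / 0.056² ≈ 266.56 → 267.
Reduction: 307 − 267 = 40.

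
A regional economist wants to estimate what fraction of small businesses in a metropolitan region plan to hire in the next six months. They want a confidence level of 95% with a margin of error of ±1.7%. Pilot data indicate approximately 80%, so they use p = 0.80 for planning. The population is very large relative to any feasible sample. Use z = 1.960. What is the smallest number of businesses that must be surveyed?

With p = 0.80, p(1−p) = 0.1600.
n = z²·p(1−p)/E² = 1.960² × 0.1600 / 0.017² = 3.8416 × 0.1600 / 0.000289 ≈ 2126.84.
Rounding up gives n = 2127.

2127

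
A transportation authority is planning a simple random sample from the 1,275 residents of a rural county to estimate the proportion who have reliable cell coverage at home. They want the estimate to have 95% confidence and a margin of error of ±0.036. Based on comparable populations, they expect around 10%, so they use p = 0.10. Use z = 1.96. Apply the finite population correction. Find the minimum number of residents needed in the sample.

221

Unadjusted: n₀ = 1.96² × 0.10 × 0.90 / 0.036² ≈ 266.78, so n₀ = 267.
Finite population correction with N = 1,275: n = n₀ / (1 + (n₀−1)/N) = 267 / (1 + 266/1275) = 267 / 1.2086 ≈ 220.91.
Rounding up, n = 221.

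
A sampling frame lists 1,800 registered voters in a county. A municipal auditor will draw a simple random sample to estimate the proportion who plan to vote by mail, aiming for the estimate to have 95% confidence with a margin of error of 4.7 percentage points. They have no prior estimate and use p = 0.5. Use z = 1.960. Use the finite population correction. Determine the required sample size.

351

Unadjusted: n₀ = 1.960² × 0.50 × 0.50 / 0.047² ≈ 434.77, so n₀ = 435.
Finite population correction with N = 1,800: n = n₀ / (1 + (n₀−1)/N) = 435 / (1 + 434/1800) = 435 / 1.2411 ≈ 350.49.
Rounding up, n = 351.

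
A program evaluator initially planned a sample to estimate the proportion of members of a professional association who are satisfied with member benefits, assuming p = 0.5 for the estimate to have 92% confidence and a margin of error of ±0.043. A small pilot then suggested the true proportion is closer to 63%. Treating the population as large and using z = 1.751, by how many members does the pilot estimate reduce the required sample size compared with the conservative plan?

28

Conservative (p = 0.5): n = 1.751² × 0.25 / 0.043² ≈ 414.55 → 415.
Using p = 0.63: p(1−p) = 0.2331, so n = 1.751² × 0.2331 / 0.043² ≈ 386.53 → 387.
Reduction: 415 − 387 = 28.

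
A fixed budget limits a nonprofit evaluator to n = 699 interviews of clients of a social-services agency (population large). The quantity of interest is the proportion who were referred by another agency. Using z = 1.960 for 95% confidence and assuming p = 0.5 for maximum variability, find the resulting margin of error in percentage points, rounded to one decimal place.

3.7

SE(p̂) = √[p(1−p)/n] = √[0.2500/699] = 0.01891.
E = z × SE = 1.960 × 0.01891 = 0.03707, or 3.7 percentage points.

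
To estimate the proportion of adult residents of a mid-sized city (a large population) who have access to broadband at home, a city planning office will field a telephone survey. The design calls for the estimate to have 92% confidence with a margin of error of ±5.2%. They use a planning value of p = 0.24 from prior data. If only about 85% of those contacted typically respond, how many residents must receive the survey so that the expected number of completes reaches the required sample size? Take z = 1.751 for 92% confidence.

244

Completed interviews needed: n₀ = 1.751² × 0.1824 / 0.052² ≈ 206.82 → 207.
At an 85% response rate, contacts needed = 207 / 0.85 ≈ 243.53 → 244.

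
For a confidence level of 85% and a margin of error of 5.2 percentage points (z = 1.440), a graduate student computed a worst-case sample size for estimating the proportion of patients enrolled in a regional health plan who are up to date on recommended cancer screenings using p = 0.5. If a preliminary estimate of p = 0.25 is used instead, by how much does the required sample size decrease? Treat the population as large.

Conservative (p = 0.5): n = 1.440² × 0.25 / 0.052² ≈ 191.72 → 192.
Using p = 0.25: p(1−p) = 0.1875, so n = 1.440² × 0.1875 / 0.052² ≈ 143.79 → 144.
Reduction: 192 − 144 = 48.

48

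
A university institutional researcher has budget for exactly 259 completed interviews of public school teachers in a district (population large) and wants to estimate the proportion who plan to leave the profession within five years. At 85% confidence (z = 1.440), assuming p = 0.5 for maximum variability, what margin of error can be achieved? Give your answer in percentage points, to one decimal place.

SE(p̂) = √[p(1−p)/n] = √[0.2500/259] = 0.03107.
E = z × SE = 1.440 × 0.03107 = 0.04474, or 4.5 percentage points.

4.5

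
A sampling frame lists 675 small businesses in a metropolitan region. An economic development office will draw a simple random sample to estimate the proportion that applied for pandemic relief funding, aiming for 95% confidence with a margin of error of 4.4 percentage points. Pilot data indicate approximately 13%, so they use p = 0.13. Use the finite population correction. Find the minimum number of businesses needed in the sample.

For 95% confidence, z = 1.960.
Unadjusted: n₀ = 1.960² × 0.13 × 0.87 / 0.044² ≈ 224.42, so n₀ = 225.
Finite population correction with N = 675: n = n₀ / (1 + (n₀−1)/N) = 225 / (1 + 224/675) = 225 / 1.3319 ≈ 168.94.
Rounding up, n = 169.

169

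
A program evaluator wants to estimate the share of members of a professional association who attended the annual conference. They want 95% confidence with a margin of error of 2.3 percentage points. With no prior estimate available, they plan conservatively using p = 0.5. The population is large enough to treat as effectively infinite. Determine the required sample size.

For 95% confidence, z = 1.960.
With p = 0.5, p(1−p) = 0.25.
n = z²·p(1−p)/E² = 1.960² × 0.2500 / 0.023² = 3.8416 × 0.2500 / 0.000529 ≈ 1815.50.
Rounding up gives n = 1816.

1816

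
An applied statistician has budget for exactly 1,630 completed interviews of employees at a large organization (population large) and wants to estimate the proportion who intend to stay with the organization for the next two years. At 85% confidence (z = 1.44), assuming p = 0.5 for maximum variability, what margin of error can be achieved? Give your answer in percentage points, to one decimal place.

SE(p̂) = √[p(1−p)/n] = √[0.2500/1630] = 0.01238.
E = z × SE = 1.44 × 0.01238 = 0.01783, or 1.8 percentage points.

1.8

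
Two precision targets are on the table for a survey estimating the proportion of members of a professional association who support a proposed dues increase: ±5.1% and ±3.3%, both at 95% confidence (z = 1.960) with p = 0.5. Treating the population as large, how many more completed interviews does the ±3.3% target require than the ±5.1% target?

512

At ±5.1%: n = 1.960² × 0.2500 / 0.051² ≈ 369.24 → 370.
At ±3.3%: n = 1.960² × 0.2500 / 0.033² ≈ 881.91 → 882.
Additional respondents: 882 − 370 = 512.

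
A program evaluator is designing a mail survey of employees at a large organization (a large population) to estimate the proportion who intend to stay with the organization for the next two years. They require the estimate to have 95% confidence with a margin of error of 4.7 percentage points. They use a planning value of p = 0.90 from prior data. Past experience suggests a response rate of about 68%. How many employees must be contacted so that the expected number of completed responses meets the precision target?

231

For 95% confidence, z = 1.96.
Completed interviews needed: n₀ = 1.96² × 0.0900 / 0.047² ≈ 156.52 → 157.
At a 68% response rate, contacts needed = 157 / 0.68 ≈ 230.88 → 231.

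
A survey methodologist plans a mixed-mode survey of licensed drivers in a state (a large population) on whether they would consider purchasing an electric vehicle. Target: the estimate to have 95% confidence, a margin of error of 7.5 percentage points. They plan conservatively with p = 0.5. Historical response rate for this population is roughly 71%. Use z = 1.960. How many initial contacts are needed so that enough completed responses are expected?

Completed interviews needed: n₀ = 1.960² × 0.2500 / 0.075² ≈ 170.74 → 171.
At a 71% response rate, contacts needed = 171 / 0.71 ≈ 240.85 → 241.

241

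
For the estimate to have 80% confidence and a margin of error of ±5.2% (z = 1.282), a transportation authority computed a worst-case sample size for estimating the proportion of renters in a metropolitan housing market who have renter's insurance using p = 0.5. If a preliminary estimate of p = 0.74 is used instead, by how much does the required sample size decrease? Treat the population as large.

Conservative (p = 0.5): n = 1.282² × 0.25 / 0.052² ≈ 151.95 → 152.
Using p = 0.74: p(1−p) = 0.1924, so n = 1.282² × 0.1924 / 0.052² ≈ 116.94 → 117.
Reduction: 152 − 117 = 35.

35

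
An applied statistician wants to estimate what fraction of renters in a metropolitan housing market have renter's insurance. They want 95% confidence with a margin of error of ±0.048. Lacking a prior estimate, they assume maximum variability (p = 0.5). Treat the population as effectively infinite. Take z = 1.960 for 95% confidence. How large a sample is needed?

With p = 0.5, p(1−p) = 0.25.
n = z²·p(1−p)/E² = 1.960² × 0.2500 / 0.048² = 3.8416 × 0.2500 / 0.002304 ≈ 416.84.
Rounding up gives n = 417.

417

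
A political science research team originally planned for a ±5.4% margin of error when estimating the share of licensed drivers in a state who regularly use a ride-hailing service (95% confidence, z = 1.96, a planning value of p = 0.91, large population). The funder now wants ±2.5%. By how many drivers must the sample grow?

At ±5.4%: n = 1.96² × 0.0819 / 0.054² ≈ 107.90 → 108.
At ±2.5%: n = 1.96² × 0.0819 / 0.025² ≈ 503.40 → 504.
Additional respondents: 504 − 108 = 396.

396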